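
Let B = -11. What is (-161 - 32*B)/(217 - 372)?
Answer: -191/155 ≈ -1.2323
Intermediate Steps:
(-161 - 32*B)/(217 - 372) = (-161 - 32*(-11))/(217 - 372) = (-161 + 352)/(-155) = 191*(-1/155) = -191/155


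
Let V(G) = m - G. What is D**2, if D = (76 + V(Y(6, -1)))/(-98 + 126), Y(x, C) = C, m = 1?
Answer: 1521/196 ≈ 7.7602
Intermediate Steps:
V(G) = 1 - G
D = 39/14 (D = (76 + (1 - 1*(-1)))/(-98 + 126) = (76 + (1 + 1))/28 = (76 + 2)*(1/28) = 78*(1/28) = 39/14 ≈ 2.7857)
D**2 = (39/14)**2 = 1521/196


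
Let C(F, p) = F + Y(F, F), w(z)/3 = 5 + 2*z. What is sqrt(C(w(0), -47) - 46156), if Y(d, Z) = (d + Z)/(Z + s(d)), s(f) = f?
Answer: 2*I*sqrt(11535) ≈ 214.8*I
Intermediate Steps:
Y(d, Z) = 1 (Y(d, Z) = (d + Z)/(Z + d) = (Z + d)/(Z + d) = 1)
w(z) = 15 + 6*z (w(z) = 3*(5 + 2*z) = 15 + 6*z)
C(F, p) = 1 + F (C(F, p) = F + 1 = 1 + F)
sqrt(C(w(0), -47) - 46156) = sqrt((1 + (15 + 6*0)) - 46156) = sqrt((1 + (15 + 0)) - 46156) = sqrt((1 + 15) - 46156) = sqrt(16 - 46156) = sqrt(-46140) = 2*I*sqrt(11535)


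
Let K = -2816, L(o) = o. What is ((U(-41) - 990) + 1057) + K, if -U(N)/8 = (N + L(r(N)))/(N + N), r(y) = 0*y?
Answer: -2753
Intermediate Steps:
r(y) = 0
U(N) = -4 (U(N) = -8*(N + 0)/(N + N) = -8*N/(2*N) = -8*N*1/(2*N) = -8*½ = -4)
((U(-41) - 990) + 1057) + K = ((-4 - 990) + 1057) - 2816 = (-994 + 1057) - 2816 = 63 - 2816 = -2753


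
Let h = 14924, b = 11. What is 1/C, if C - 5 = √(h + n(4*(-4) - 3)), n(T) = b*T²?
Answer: -1/3774 + √18895/18870 ≈ 0.0070196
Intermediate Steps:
n(T) = 11*T²
C = 5 + √18895 (C = 5 + √(14924 + 11*(4*(-4) - 3)²) = 5 + √(14924 + 11*(-16 - 3)²) = 5 + √(14924 + 11*(-19)²) = 5 + √(14924 + 11*361) = 5 + √(14924 + 3971) = 5 + √18895 ≈ 142.46)
1/C = 1/(5 + √18895)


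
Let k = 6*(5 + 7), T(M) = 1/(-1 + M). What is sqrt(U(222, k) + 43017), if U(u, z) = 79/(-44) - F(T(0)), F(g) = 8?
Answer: sqrt(20815487)/22 ≈ 207.38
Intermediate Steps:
k = 72 (k = 6*12 = 72)
U(u, z) = -431/44 (U(u, z) = 79/(-44) - 1*8 = 79*(-1/44) - 8 = -79/44 - 8 = -431/44)
sqrt(U(222, k) + 43017) = sqrt(-431/44 + 43017) = sqrt(1892317/44) = sqrt(20815487)/22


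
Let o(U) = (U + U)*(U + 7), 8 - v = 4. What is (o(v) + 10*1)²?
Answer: 9604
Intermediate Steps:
v = 4 (v = 8 - 1*4 = 8 - 4 = 4)
o(U) = 2*U*(7 + U) (o(U) = (2*U)*(7 + U) = 2*U*(7 + U))
(o(v) + 10*1)² = (2*4*(7 + 4) + 10*1)² = (2*4*11 + 10)² = (88 + 10)² = 98² = 9604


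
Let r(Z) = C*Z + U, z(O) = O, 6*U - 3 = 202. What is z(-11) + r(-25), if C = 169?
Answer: -25211/6 ≈ -4201.8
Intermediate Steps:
U = 205/6 (U = ½ + (⅙)*202 = ½ + 101/3 = 205/6 ≈ 34.167)
r(Z) = 205/6 + 169*Z (r(Z) = 169*Z + 205/6 = 205/6 + 169*Z)
z(-11) + r(-25) = -11 + (205/6 + 169*(-25)) = -11 + (205/6 - 4225) = -11 - 25145/6 = -25211/6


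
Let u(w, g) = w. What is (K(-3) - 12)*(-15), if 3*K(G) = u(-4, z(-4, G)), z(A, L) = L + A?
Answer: 200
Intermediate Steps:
z(A, L) = A + L
K(G) = -4/3 (K(G) = (⅓)*(-4) = -4/3)
(K(-3) - 12)*(-15) = (-4/3 - 12)*(-15) = -40/3*(-15) = 200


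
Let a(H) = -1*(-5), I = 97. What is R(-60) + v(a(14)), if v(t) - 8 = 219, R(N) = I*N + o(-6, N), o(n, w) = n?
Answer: -5599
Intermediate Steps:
a(H) = 5
R(N) = -6 + 97*N (R(N) = 97*N - 6 = -6 + 97*N)
v(t) = 227 (v(t) = 8 + 219 = 227)
R(-60) + v(a(14)) = (-6 + 97*(-60)) + 227 = (-6 - 5820) + 227 = -5826 + 227 = -5599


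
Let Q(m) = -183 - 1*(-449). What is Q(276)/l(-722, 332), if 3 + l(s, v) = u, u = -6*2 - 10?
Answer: -266/25 ≈ -10.640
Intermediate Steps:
u = -22 (u = -12 - 10 = -22)
Q(m) = 266 (Q(m) = -183 + 449 = 266)
l(s, v) = -25 (l(s, v) = -3 - 22 = -25)
Q(276)/l(-722, 332) = 266/(-25) = 266*(-1/25) = -266/25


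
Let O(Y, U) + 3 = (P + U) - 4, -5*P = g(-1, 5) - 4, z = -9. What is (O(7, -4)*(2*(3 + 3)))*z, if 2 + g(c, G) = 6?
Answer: 1188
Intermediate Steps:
g(c, G) = 4 (g(c, G) = -2 + 6 = 4)
P = 0 (P = -(4 - 4)/5 = -1/5*0 = 0)
O(Y, U) = -7 + U (O(Y, U) = -3 + ((0 + U) - 4) = -3 + (U - 4) = -3 + (-4 + U) = -7 + U)
(O(7, -4)*(2*(3 + 3)))*z = ((-7 - 4)*(2*(3 + 3)))*(-9) = -22*6*(-9) = -11*12*(-9) = -132*(-9) = 1188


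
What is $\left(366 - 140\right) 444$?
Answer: $100344$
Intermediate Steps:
$\left(366 - 140\right) 444 = 226 \cdot 444 = 100344$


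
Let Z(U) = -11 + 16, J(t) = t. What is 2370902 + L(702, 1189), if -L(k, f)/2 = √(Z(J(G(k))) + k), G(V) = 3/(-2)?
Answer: 2370902 - 2*√707 ≈ 2.3708e+6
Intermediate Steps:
G(V) = -3/2 (G(V) = 3*(-½) = -3/2)
Z(U) = 5
L(k, f) = -2*√(5 + k)
2370902 + L(702, 1189) = 2370902 - 2*√(5 + 702) = 2370902 - 2*√707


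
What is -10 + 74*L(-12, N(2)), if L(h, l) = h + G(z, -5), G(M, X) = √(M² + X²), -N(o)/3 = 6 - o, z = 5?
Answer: -898 + 370*√2 ≈ -374.74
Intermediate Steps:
N(o) = -18 + 3*o (N(o) = -3*(6 - o) = -18 + 3*o)
L(h, l) = h + 5*√2 (L(h, l) = h + √(5² + (-5)²) = h + √(25 + 25) = h + √50 = h + 5*√2)
-10 + 74*L(-12, N(2)) = -10 + 74*(-12 + 5*√2) = -10 + (-888 + 370*√2) = -898 + 370*√2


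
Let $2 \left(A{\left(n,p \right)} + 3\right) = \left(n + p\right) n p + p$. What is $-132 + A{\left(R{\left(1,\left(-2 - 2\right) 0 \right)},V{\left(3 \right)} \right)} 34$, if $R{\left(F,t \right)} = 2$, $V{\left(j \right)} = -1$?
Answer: $-285$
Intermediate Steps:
$A{\left(n,p \right)} = -3 + \frac{p}{2} + \frac{n p \left(n + p\right)}{2}$ ($A{\left(n,p \right)} = -3 + \frac{\left(n + p\right) n p + p}{2} = -3 + \frac{n \left(n + p\right) p + p}{2} = -3 + \frac{n p \left(n + p\right) + p}{2} = -3 + \frac{p + n p \left(n + p\right)}{2} = -3 + \left(\frac{p}{2} + \frac{n p \left(n + p\right)}{2}\right) = -3 + \frac{p}{2} + \frac{n p \left(n + p\right)}{2}$)
$-132 + A{\left(R{\left(1,\left(-2 - 2\right) 0 \right)},V{\left(3 \right)} \right)} 34 = -132 + \left(-3 + \frac{1}{2} \left(-1\right) + \frac{1}{2} \cdot 2 \left(-1\right)^{2} + \frac{1}{2} \left(-1\right) 2^{2}\right) 34 = -132 + \left(-3 - \frac{1}{2} + \frac{1}{2} \cdot 2 \cdot 1 + \frac{1}{2} \left(-1\right) 4\right) 34 = -132 + \left(-3 - \frac{1}{2} + 1 - 2\right) 34 = -132 - 153 = -285$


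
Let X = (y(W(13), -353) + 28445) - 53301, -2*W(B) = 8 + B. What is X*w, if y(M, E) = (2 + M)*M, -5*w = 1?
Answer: 99067/20 ≈ 4953.4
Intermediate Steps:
W(B) = -4 - B/2 (W(B) = -(8 + B)/2 = -4 - B/2)
w = -⅕ (w = -⅕*1 = -⅕ ≈ -0.20000)
y(M, E) = M*(2 + M)
X = -99067/4 (X = ((-4 - ½*13)*(2 + (-4 - ½*13)) + 28445) - 53301 = ((-4 - 13/2)*(2 + (-4 - 13/2)) + 28445) - 53301 = (-21*(2 - 21/2)/2 + 28445) - 53301 = (-21/2*(-17/2) + 28445) - 53301 = (357/4 + 28445) - 53301 = 114137/4 - 53301 = -99067/4 ≈ -24767.)
X*w = -99067/4*(-⅕) = 99067/20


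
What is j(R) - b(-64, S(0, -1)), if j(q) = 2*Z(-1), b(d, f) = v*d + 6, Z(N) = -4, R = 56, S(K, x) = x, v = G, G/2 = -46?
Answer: -5902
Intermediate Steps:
G = -92 (G = 2*(-46) = -92)
v = -92
b(d, f) = 6 - 92*d (b(d, f) = -92*d + 6 = 6 - 92*d)
j(q) = -8 (j(q) = 2*(-4) = -8)
j(R) - b(-64, S(0, -1)) = -8 - (6 - 92*(-64)) = -8 - (6 + 5888) = -8 - 1*5894 = -8 - 5894 = -5902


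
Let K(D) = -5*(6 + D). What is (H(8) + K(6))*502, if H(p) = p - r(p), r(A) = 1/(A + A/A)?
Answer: -235438/9 ≈ -26160.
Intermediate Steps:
r(A) = 1/(1 + A) (r(A) = 1/(A + 1) = 1/(1 + A))
H(p) = p - 1/(1 + p)
K(D) = -30 - 5*D
(H(8) + K(6))*502 = ((-1 + 8*(1 + 8))/(1 + 8) + (-30 - 5*6))*502 = ((-1 + 8*9)/9 + (-30 - 30))*502 = ((-1 + 72)/9 - 60)*502 = ((⅑)*71 - 60)*502 = (71/9 - 60)*502 = -469/9*502 = -235438/9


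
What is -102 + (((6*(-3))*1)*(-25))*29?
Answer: 12948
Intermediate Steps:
-102 + (((6*(-3))*1)*(-25))*29 = -102 + (-18*1*(-25))*29 = -102 - 18*(-25)*29 = -102 + 450*29 = -102 + 13050 = 12948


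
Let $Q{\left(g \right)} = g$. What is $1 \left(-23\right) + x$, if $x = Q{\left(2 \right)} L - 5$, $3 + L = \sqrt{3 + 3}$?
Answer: $-34 + 2 \sqrt{6} \approx -29.101$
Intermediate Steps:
$L = -3 + \sqrt{6}$ ($L = -3 + \sqrt{3 + 3} = -3 + \sqrt{6} \approx -0.55051$)
$x = -11 + 2 \sqrt{6}$ ($x = 2 \left(-3 + \sqrt{6}\right) - 5 = \left(-6 + 2 \sqrt{6}\right) - 5 = -11 + 2 \sqrt{6} \approx -6.101$)
$1 \left(-23\right) + x = 1 \left(-23\right) - \left(11 - 2 \sqrt{6}\right) = -23 - \left(11 - 2 \sqrt{6}\right) = -34 + 2 \sqrt{6}$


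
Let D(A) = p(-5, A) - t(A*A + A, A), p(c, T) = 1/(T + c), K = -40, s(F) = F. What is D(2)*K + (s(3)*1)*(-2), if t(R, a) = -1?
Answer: -98/3 ≈ -32.667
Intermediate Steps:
D(A) = 1 + 1/(-5 + A) (D(A) = 1/(A - 5) - 1*(-1) = 1/(-5 + A) + 1 = 1 + 1/(-5 + A))
D(2)*K + (s(3)*1)*(-2) = ((-4 + 2)/(-5 + 2))*(-40) + (3*1)*(-2) = (-2/(-3))*(-40) + 3*(-2) = -1/3*(-2)*(-40) - 6 = (2/3)*(-40) - 6 = -80/3 - 6 = -98/3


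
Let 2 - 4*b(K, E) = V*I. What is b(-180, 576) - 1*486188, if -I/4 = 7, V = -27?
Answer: -972753/2 ≈ -4.8638e+5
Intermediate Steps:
I = -28 (I = -4*7 = -28)
b(K, E) = -377/2 (b(K, E) = ½ - (-27)*(-28)/4 = ½ - ¼*756 = ½ - 189 = -377/2)
b(-180, 576) - 1*486188 = -377/2 - 1*486188 = -377/2 - 486188 = -972753/2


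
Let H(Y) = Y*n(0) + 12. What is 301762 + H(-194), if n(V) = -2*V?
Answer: 301774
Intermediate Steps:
H(Y) = 12 (H(Y) = Y*(-2*0) + 12 = Y*0 + 12 = 0 + 12 = 12)
301762 + H(-194) = 301762 + 12 = 301774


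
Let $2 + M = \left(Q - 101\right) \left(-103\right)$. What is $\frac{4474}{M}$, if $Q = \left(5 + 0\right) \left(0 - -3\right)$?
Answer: $\frac{2237}{4428} \approx 0.50519$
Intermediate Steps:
$Q = 15$ ($Q = 5 \left(0 + 3\right) = 5 \cdot 3 = 15$)
$M = 8856$ ($M = -2 + \left(15 - 101\right) \left(-103\right) = -2 - -8858 = -2 + 8858 = 8856$)
$\frac{4474}{M} = \frac{4474}{8856} = 4474 \cdot \frac{1}{8856} = \frac{2237}{4428}$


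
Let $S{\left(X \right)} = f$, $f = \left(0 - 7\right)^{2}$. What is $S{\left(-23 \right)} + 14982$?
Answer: $15031$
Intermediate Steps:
$f = 49$ ($f = \left(-7\right)^{2} = 49$)
$S{\left(X \right)} = 49$
$S{\left(-23 \right)} + 14982 = 49 + 14982 = 15031$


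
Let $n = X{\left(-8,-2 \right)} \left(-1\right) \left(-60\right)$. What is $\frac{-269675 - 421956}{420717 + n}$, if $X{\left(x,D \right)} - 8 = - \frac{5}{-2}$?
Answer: $- \frac{691631}{421347} \approx -1.6415$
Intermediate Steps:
$X{\left(x,D \right)} = \frac{21}{2}$ ($X{\left(x,D \right)} = 8 - \frac{5}{-2} = 8 - - \frac{5}{2} = 8 + \frac{5}{2} = \frac{21}{2}$)
$n = 630$ ($n = \frac{21}{2} \left(-1\right) \left(-60\right) = \left(- \frac{21}{2}\right) \left(-60\right) = 630$)
$\frac{-269675 - 421956}{420717 + n} = \frac{-269675 - 421956}{420717 + 630} = - \frac{691631}{421347}$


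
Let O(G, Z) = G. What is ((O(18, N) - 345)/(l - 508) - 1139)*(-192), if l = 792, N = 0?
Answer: 15542544/71 ≈ 2.1891e+5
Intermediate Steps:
((O(18, N) - 345)/(l - 508) - 1139)*(-192) = ((18 - 345)/(792 - 508) - 1139)*(-192) = (-327/284 - 1139)*(-192) = -323803/284*(-192) = 15542544/71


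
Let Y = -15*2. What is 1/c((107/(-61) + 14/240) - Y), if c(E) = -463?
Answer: -1/463 ≈ -0.0021598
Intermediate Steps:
Y = -30
1/c((107/(-61) + 14/240) - Y) = 1/(-463) = -1/463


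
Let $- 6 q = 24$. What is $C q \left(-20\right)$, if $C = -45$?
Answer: $-3600$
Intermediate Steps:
$q = -4$ ($q = \left(- \frac{1}{6}\right) 24 = -4$)
$C q \left(-20\right) = \left(-45\right) \left(-4\right) \left(-20\right) = 180 \left(-20\right) = -3600$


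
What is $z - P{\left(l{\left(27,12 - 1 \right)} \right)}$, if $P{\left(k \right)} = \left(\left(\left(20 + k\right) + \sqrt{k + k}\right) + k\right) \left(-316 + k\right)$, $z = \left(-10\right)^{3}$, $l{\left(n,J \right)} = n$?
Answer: $20386 + 867 \sqrt{6} \approx 22510.0$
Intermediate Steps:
$z = -1000$
$P{\left(k \right)} = \left(-316 + k\right) \left(20 + 2 k + \sqrt{2} \sqrt{k}\right)$ ($P{\left(k \right)} = \left(\left(\left(20 + k\right) + \sqrt{2 k}\right) + k\right) \left(-316 + k\right) = \left(\left(\left(20 + k\right) + \sqrt{2} \sqrt{k}\right) + k\right) \left(-316 + k\right) = \left(\left(20 + k + \sqrt{2} \sqrt{k}\right) + k\right) \left(-316 + k\right) = \left(20 + 2 k + \sqrt{2} \sqrt{k}\right) \left(-316 + k\right) = \left(-316 + k\right) \left(20 + 2 k + \sqrt{2} \sqrt{k}\right)$)
$z - P{\left(l{\left(27,12 - 1 \right)} \right)} = -1000 - \left(-6320 - 16524 + 2 \cdot 27^{2} + \sqrt{2} \cdot 27^{\frac{3}{2}} - 316 \sqrt{2} \sqrt{27}\right) = -1000 - \left(-6320 - 16524 + 2 \cdot 729 + \sqrt{2} \cdot 81 \sqrt{3} - 316 \sqrt{2} \cdot 3 \sqrt{3}\right) = -1000 - \left(-6320 - 16524 + 1458 + 81 \sqrt{6} - 948 \sqrt{6}\right) = -1000 - \left(-21386 - 867 \sqrt{6}\right) = -1000 + \left(21386 + 867 \sqrt{6}\right) = 20386 + 867 \sqrt{6}$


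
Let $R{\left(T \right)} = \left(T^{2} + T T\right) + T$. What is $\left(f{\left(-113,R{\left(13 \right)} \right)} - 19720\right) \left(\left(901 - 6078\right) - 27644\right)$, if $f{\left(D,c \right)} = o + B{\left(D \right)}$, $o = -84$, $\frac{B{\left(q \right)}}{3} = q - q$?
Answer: $649987084$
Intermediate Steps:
$B{\left(q \right)} = 0$ ($B{\left(q \right)} = 3 \left(q - q\right) = 3 \cdot 0 = 0$)
$R{\left(T \right)} = T + 2 T^{2}$ ($R{\left(T \right)} = \left(T^{2} + T^{2}\right) + T = 2 T^{2} + T = T + 2 T^{2}$)
$f{\left(D,c \right)} = -84$ ($f{\left(D,c \right)} = -84 + 0 = -84$)
$\left(f{\left(-113,R{\left(13 \right)} \right)} - 19720\right) \left(\left(901 - 6078\right) - 27644\right) = \left(-84 - 19720\right) \left(\left(901 - 6078\right) - 27644\right) = - 19804 \left(\left(901 - 6078\right) - 27644\right) = - 19804 \left(-5177 - 27644\right) = \left(-19804\right) \left(-32821\right) = 649987084$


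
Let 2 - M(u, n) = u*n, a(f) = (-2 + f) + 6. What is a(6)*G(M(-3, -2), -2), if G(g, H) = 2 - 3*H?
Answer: 80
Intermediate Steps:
a(f) = 4 + f
M(u, n) = 2 - n*u (M(u, n) = 2 - u*n = 2 - n*u)
a(6)*G(M(-3, -2), -2) = (4 + 6)*(2 - 3*(-2)) = 10*(2 + 6) = 10*8 = 80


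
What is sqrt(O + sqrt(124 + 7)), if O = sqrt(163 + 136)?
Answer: sqrt(sqrt(131) + sqrt(299)) ≈ 5.3607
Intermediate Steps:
O = sqrt(299) ≈ 17.292
sqrt(O + sqrt(124 + 7)) = sqrt(sqrt(299) + sqrt(124 + 7)) = sqrt(sqrt(299) + sqrt(131)) = sqrt(sqrt(131) + sqrt(299))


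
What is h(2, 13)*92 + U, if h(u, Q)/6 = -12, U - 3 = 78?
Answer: -6543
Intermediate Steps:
U = 81 (U = 3 + 78 = 81)
h(u, Q) = -72 (h(u, Q) = 6*(-12) = -72)
h(2, 13)*92 + U = -72*92 + 81 = -6624 + 81 = -6543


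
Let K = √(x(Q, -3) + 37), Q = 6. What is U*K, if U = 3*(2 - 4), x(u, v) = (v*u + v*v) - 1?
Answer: -18*√3 ≈ -31.177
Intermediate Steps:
x(u, v) = -1 + v² + u*v (x(u, v) = (u*v + v²) - 1 = (v² + u*v) - 1 = -1 + v² + u*v)
K = 3*√3 (K = √((-1 + (-3)² + 6*(-3)) + 37) = √((-1 + 9 - 18) + 37) = √(-10 + 37) = √27 = 3*√3 ≈ 5.1962)
U = -6 (U = 3*(-2) = -6)
U*K = -18*√3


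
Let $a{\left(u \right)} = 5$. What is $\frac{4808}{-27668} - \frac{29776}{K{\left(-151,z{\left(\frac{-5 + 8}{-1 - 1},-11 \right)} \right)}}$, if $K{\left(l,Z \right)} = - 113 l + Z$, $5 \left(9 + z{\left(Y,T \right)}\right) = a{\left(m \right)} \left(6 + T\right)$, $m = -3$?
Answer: $- \frac{226453490}{117927933} \approx -1.9203$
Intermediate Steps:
$z{\left(Y,T \right)} = -3 + T$ ($z{\left(Y,T \right)} = -9 + \frac{5 \left(6 + T\right)}{5} = -9 + \frac{30 + 5 T}{5} = -9 + \left(6 + T\right) = -3 + T$)
$K{\left(l,Z \right)} = Z - 113 l$
$\frac{4808}{-27668} - \frac{29776}{K{\left(-151,z{\left(\frac{-5 + 8}{-1 - 1},-11 \right)} \right)}} = \frac{4808}{-27668} - \frac{29776}{\left(-3 - 11\right) - -17063} = 4808 \left(- \frac{1}{27668}\right) - \frac{29776}{-14 + 17063} = - \frac{1202}{6917} - \frac{29776}{17049} = - \frac{226453490}{117927933}$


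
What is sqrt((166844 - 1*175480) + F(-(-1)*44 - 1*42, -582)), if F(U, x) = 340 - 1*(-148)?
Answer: 2*I*sqrt(2037) ≈ 90.266*I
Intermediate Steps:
F(U, x) = 488 (F(U, x) = 340 + 148 = 488)
sqrt((166844 - 1*175480) + F(-(-1)*44 - 1*42, -582)) = sqrt((166844 - 1*175480) + 488) = sqrt((166844 - 175480) + 488) = sqrt(-8636 + 488) = sqrt(-8148) = 2*I*sqrt(2037)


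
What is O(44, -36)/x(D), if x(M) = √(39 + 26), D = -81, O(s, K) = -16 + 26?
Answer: 2*√65/13 ≈ 1.2403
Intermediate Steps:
O(s, K) = 10
x(M) = √65
O(44, -36)/x(D) = 10/(√65) = 10*(√65/65) = 2*√65/13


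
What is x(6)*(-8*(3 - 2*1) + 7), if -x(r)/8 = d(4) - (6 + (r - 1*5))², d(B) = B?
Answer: -360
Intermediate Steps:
x(r) = -32 + 8*(1 + r)² (x(r) = -8*(4 - (6 + (r - 1*5))²) = -8*(4 - (6 + (r - 5))²) = -8*(4 - (6 + (-5 + r))²) = -8*(4 - (1 + r)²) = -32 + 8*(1 + r)²)
x(6)*(-8*(3 - 2*1) + 7) = (-32 + 8*(1 + 6)²)*(-8*(3 - 2*1) + 7) = (-32 + 8*7²)*(-8*(3 - 2) + 7) = (-32 + 8*49)*(-8*1 + 7) = (-32 + 392)*(-8 + 7) = 360*(-1) = -360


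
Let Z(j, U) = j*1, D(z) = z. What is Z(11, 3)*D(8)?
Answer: 88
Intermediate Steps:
Z(j, U) = j
Z(11, 3)*D(8) = 11*8 = 88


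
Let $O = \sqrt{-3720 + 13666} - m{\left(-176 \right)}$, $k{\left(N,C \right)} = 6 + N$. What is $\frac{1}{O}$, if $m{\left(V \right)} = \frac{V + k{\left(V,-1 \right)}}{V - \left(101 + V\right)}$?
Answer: $\frac{17473}{50669715} + \frac{10201 \sqrt{9946}}{101339430} \approx 0.010384$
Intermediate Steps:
$m{\left(V \right)} = - \frac{6}{101} - \frac{2 V}{101}$ ($m{\left(V \right)} = \frac{V + \left(6 + V\right)}{V - \left(101 + V\right)} = \frac{6 + 2 V}{-101} = \left(6 + 2 V\right) \left(- \frac{1}{101}\right) = - \frac{6}{101} - \frac{2 V}{101}$)
$O = - \frac{346}{101} + \sqrt{9946}$ ($O = \sqrt{-3720 + 13666} - \left(- \frac{6}{101} - - \frac{352}{101}\right) = \sqrt{9946} - \left(- \frac{6}{101} + \frac{352}{101}\right) = \sqrt{9946} - \frac{346}{101} = - \frac{346}{101} + \sqrt{9946} \approx 96.304$)
$\frac{1}{O} = \frac{1}{- \frac{346}{101} + \sqrt{9946}}$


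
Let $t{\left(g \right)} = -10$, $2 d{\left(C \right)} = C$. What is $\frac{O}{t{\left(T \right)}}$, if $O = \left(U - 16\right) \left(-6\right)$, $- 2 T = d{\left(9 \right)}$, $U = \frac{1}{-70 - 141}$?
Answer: $- \frac{10131}{1055} \approx -9.6028$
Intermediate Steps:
$U = - \frac{1}{211}$ ($U = \frac{1}{-211} = - \frac{1}{211} \approx -0.0047393$)
$d{\left(C \right)} = \frac{C}{2}$
$T = - \frac{9}{4}$ ($T = - \frac{\frac{1}{2} \cdot 9}{2} = \left(- \frac{1}{2}\right) \frac{9}{2} = - \frac{9}{4} \approx -2.25$)
$O = \frac{20262}{211}$ ($O = \left(- \frac{1}{211} - 16\right) \left(-6\right) = \left(- \frac{3377}{211}\right) \left(-6\right) = \frac{20262}{211} \approx 96.028$)
$\frac{O}{t{\left(T \right)}} = \frac{20262}{211 \left(-10\right)} = \frac{20262}{211} \left(- \frac{1}{10}\right) = - \frac{10131}{1055}$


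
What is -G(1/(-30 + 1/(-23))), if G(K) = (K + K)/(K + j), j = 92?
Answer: 2/2763 ≈ 0.00072385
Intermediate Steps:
G(K) = 2*K/(92 + K) (G(K) = (K + K)/(K + 92) = (2*K)/(92 + K) = 2*K/(92 + K))
-G(1/(-30 + 1/(-23))) = -2/((-30 + 1/(-23))*(92 + 1/(-30 + 1/(-23)))) = -2/((-30 - 1/23)*(92 + 1/(-30 - 1/23))) = -2/((-691/23)*(92 + 1/(-691/23))) = -2*(-23)/(691*(92 - 23/691)) = -2*(-23)/(691*63549/691) = -2*(-23)*691/(691*63549) = -1*(-2/2763) = 2/2763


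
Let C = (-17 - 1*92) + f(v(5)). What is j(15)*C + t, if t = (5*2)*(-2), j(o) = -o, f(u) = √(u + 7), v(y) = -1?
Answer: 1615 - 15*√6 ≈ 1578.3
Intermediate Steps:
f(u) = √(7 + u)
C = -109 + √6 (C = (-17 - 1*92) + √(7 - 1) = (-17 - 92) + √6 = -109 + √6 ≈ -106.55)
t = -20 (t = 10*(-2) = -20)
j(15)*C + t = (-1*15)*(-109 + √6) - 20 = -15*(-109 + √6) - 20 = (1635 - 15*√6) - 20 = 1615 - 15*√6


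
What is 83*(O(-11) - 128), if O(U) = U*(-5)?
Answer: -6059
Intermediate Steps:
O(U) = -5*U
83*(O(-11) - 128) = 83*(-5*(-11) - 128) = 83*(55 - 128) = 83*(-73) = -6059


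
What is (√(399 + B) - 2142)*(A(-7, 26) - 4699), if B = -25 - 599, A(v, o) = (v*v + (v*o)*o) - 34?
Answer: 20169072 - 141240*I ≈ 2.0169e+7 - 1.4124e+5*I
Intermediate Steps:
A(v, o) = -34 + v² + v*o² (A(v, o) = (v² + (o*v)*o) - 34 = (v² + v*o²) - 34 = -34 + v² + v*o²)
B = -624
(√(399 + B) - 2142)*(A(-7, 26) - 4699) = (√(399 - 624) - 2142)*((-34 + (-7)² - 7*26²) - 4699) = (√(-225) - 2142)*((-34 + 49 - 7*676) - 4699) = (15*I - 2142)*((-34 + 49 - 4732) - 4699) = (-2142 + 15*I)*(-4717 - 4699) = (-2142 + 15*I)*(-9416) = 20169072 - 141240*I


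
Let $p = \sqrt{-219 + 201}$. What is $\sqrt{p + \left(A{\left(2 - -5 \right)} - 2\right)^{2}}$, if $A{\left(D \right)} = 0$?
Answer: $\sqrt{4 + 3 i \sqrt{2}} \approx 2.2171 + 0.95681 i$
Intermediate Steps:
$p = 3 i \sqrt{2}$ ($p = \sqrt{-18} = 3 i \sqrt{2} \approx 4.2426 i$)
$\sqrt{p + \left(A{\left(2 - -5 \right)} - 2\right)^{2}} = \sqrt{3 i \sqrt{2} + \left(0 - 2\right)^{2}} = \sqrt{3 i \sqrt{2} + \left(-2\right)^{2}} = \sqrt{3 i \sqrt{2} + 4} = \sqrt{4 + 3 i \sqrt{2}}$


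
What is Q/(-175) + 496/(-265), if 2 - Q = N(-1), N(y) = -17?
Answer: -18367/9275 ≈ -1.9803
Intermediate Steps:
Q = 19 (Q = 2 - 1*(-17) = 2 + 17 = 19)
Q/(-175) + 496/(-265) = 19/(-175) + 496/(-265) = 19*(-1/175) + 496*(-1/265) = -19/175 - 496/265 = -18367/9275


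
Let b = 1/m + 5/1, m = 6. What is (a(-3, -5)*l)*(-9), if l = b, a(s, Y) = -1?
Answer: 93/2 ≈ 46.500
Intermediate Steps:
b = 31/6 (b = 1/6 + 5/1 = 1*(⅙) + 5*1 = ⅙ + 5 = 31/6 ≈ 5.1667)
l = 31/6 ≈ 5.1667
(a(-3, -5)*l)*(-9) = -1*31/6*(-9) = -31/6*(-9) = 93/2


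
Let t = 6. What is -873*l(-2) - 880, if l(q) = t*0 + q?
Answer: 866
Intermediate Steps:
l(q) = q (l(q) = 6*0 + q = 0 + q = q)
-873*l(-2) - 880 = -873*(-2) - 880 = 1746 - 880 = 866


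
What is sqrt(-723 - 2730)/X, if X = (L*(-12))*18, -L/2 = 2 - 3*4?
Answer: -I*sqrt(3453)/4320 ≈ -0.013602*I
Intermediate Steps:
L = 20 (L = -2*(2 - 3*4) = -2*(2 - 12) = -2*(-10) = 20)
X = -4320 (X = (20*(-12))*18 = -240*18 = -4320)
sqrt(-723 - 2730)/X = sqrt(-723 - 2730)/(-4320) = sqrt(-3453)*(-1/4320) = (I*sqrt(3453))*(-1/4320) = -I*sqrt(3453)/4320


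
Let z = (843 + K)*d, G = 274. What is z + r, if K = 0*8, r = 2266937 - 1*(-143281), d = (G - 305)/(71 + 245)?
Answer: 761602755/316 ≈ 2.4101e+6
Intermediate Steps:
d = -31/316 (d = (274 - 305)/(71 + 245) = -31/316 ≈ -0.098101)
r = 2410218 (r = 2266937 + 143281 = 2410218)
K = 0
z = -26133/316 (z = (843 + 0)*(-31/316) = 843*(-31/316) = -26133/316 ≈ -82.699)
z + r = -26133/316 + 2410218 = 761602755/316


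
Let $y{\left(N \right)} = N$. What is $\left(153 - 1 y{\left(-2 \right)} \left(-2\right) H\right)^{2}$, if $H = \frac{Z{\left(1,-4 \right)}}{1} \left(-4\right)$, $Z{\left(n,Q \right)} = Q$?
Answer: $7921$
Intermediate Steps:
$H = 16$ ($H = - \frac{4}{1} \left(-4\right) = \left(-4\right) 1 \left(-4\right) = \left(-4\right) \left(-4\right) = 16$)
$\left(153 - 1 y{\left(-2 \right)} \left(-2\right) H\right)^{2} = \left(153 - 1 \left(-2\right) \left(-2\right) 16\right)^{2} = \left(153 - \left(-2\right) \left(-2\right) 16\right)^{2} = \left(153 - 4 \cdot 16\right)^{2} = \left(153 - 64\right)^{2} = 89^{2} = 7921$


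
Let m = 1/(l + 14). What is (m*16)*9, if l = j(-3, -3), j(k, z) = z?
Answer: 144/11 ≈ 13.091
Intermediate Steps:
l = -3
m = 1/11 (m = 1/(-3 + 14) = 1/11 ≈ 0.090909)
(m*16)*9 = ((1/11)*16)*9 = (16/11)*9 = 144/11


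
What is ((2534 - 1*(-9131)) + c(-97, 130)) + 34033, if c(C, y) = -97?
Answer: 45601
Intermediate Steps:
((2534 - 1*(-9131)) + c(-97, 130)) + 34033 = ((2534 - 1*(-9131)) - 97) + 34033 = ((2534 + 9131) - 97) + 34033 = (11665 - 97) + 34033 = 11568 + 34033 = 45601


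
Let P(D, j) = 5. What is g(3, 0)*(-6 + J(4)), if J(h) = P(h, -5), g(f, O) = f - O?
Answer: -3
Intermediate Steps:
J(h) = 5
g(3, 0)*(-6 + J(4)) = (3 - 1*0)*(-6 + 5) = (3 + 0)*(-1) = 3*(-1) = -3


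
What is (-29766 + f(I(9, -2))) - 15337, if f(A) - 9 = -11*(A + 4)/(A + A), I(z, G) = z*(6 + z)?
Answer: -12176909/270 ≈ -45100.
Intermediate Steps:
f(A) = 9 - 11*(4 + A)/(2*A) (f(A) = 9 - 11*(A + 4)/(A + A) = 9 - 11*(4 + A)/(2*A))
(-29766 + f(I(9, -2))) - 15337 = (-29766 + (7/2 - 22*1/(9*(6 + 9)))) - 15337 = (-29766 + (7/2 - 22/(9*15))) - 15337 = (-29766 + (7/2 - 22/135)) - 15337 = (-29766 + 901/270) - 15337 = -8035919/270 - 15337 = -12176909/270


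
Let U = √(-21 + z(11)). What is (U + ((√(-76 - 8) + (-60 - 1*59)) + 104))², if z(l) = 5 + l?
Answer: (-15 + I*√5 + 2*I*√21)² ≈ 95.012 - 342.04*I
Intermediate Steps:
U = I*√5 (U = √(-21 + (5 + 11)) = √(-21 + 16) = √(-5) = I*√5 ≈ 2.2361*I)
(U + ((√(-76 - 8) + (-60 - 1*59)) + 104))² = (I*√5 + ((√(-76 - 8) + (-60 - 1*59)) + 104))² = (I*√5 + ((√(-84) + (-60 - 59)) + 104))² = (I*√5 + ((2*I*√21 - 119) + 104))² = (I*√5 + ((-119 + 2*I*√21) + 104))² = (I*√5 + (-15 + 2*I*√21))² = (-15 + I*√5 + 2*I*√21)²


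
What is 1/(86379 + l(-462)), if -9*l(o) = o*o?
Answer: 1/62663 ≈ 1.5958e-5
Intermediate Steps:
l(o) = -o**2/9 (l(o) = -o*o/9 = -o**2/9)
1/(86379 + l(-462)) = 1/(86379 - 1/9*(-462)**2) = 1/(86379 - 1/9*213444) = 1/(86379 - 23716) = 1/62663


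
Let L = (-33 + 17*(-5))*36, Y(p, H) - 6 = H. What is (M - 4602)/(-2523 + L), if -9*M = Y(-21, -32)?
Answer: 41392/60939 ≈ 0.67924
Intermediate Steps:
Y(p, H) = 6 + H
M = 26/9 (M = -(6 - 32)/9 = -⅑*(-26) = 26/9 ≈ 2.8889)
L = -4248 (L = (-33 - 85)*36 = -118*36 = -4248)
(M - 4602)/(-2523 + L) = (26/9 - 4602)/(-2523 - 4248) = -41392/9/(-6771) = -41392/9*(-1/6771) = 41392/60939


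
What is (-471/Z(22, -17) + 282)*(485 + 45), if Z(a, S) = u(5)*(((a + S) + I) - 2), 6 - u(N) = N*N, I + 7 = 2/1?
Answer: 2714925/19 ≈ 1.4289e+5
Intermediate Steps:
I = -5 (I = -7 + 2/1 = -7 + 2*1 = -7 + 2 = -5)
u(N) = 6 - N**2 (u(N) = 6 - N*N = 6 - N**2)
Z(a, S) = 133 - 19*S - 19*a (Z(a, S) = (6 - 1*5**2)*(((a + S) - 5) - 2) = (6 - 1*25)*(((S + a) - 5) - 2) = (6 - 25)*((-5 + S + a) - 2) = -19*(-7 + S + a) = 133 - 19*S - 19*a)
(-471/Z(22, -17) + 282)*(485 + 45) = (-471/(133 - 19*(-17) - 19*22) + 282)*(485 + 45) = (-471/(133 + 323 - 418) + 282)*530 = (-471/38 + 282)*530 = (10245/38)*530 = 2714925/19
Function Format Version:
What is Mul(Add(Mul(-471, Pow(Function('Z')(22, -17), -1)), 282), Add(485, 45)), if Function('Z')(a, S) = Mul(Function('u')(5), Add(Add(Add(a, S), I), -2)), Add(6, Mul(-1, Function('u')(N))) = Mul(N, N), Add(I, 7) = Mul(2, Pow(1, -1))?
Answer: Rational(2714925, 19) ≈ 1.4289e+5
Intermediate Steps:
I = -5 (I = Add(-7, Mul(2, Pow(1, -1))) = Add(-7, Mul(2, 1)) = Add(-7, 2) = -5)
Function('u')(N) = Add(6, Mul(-1, Pow(N, 2))) (Function('u')(N) = Add(6, Mul(-1, Mul(N, N))) = Add(6, Mul(-1, Pow(N, 2))))
Function('Z')(a, S) = Add(133, Mul(-19, S), Mul(-19, a)) (Function('Z')(a, S) = Mul(Add(6, Mul(-1, Pow(5, 2))), Add(Add(Add(a, S), -5), -2)) = Mul(Add(6, Mul(-1, 25)), Add(Add(Add(S, a), -5), -2)) = Mul(Add(6, -25), Add(Add(-5, S, a), -2)) = Mul(-19, Add(-7, S, a)) = Add(133, Mul(-19, S), Mul(-19, a)))
Mul(Add(Mul(-471, Pow(Function('Z')(22, -17), -1)), 282), Add(485, 45)) = Mul(Add(Mul(-471, Pow(Add(133, Mul(-19, -17), Mul(-19, 22)), -1)), 282), Add(485, 45)) = Mul(Add(Mul(-471, Pow(Add(133, 323, -418), -1)), 282), 530) = Mul(Add(Mul(-471, Pow(38, -1)), 282), 530) = Mul(Add(Mul(-471, Rational(1, 38)), 282), 530) = Mul(Add(Rational(-471, 38), 282), 530) = Mul(Rational(10245, 38), 530) = Rational(2714925, 19)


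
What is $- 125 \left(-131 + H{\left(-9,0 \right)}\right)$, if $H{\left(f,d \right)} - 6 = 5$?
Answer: $15000$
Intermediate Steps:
$H{\left(f,d \right)} = 11$ ($H{\left(f,d \right)} = 6 + 5 = 11$)
$- 125 \left(-131 + H{\left(-9,0 \right)}\right) = - 125 \left(-131 + 11\right) = \left(-125\right) \left(-120\right) = 15000$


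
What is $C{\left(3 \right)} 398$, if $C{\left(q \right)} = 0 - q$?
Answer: $-1194$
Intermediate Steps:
$C{\left(q \right)} = - q$
$C{\left(3 \right)} 398 = \left(-1\right) 3 \cdot 398 = \left(-3\right) 398 = -1194$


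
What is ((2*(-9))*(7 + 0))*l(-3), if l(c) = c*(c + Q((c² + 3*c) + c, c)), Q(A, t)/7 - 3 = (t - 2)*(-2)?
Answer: 33264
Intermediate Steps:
Q(A, t) = 49 - 14*t (Q(A, t) = 21 + 7*((t - 2)*(-2)) = 21 + 7*((-2 + t)*(-2)) = 21 + 7*(4 - 2*t) = 21 + (28 - 14*t) = 49 - 14*t)
l(c) = c*(49 - 13*c) (l(c) = c*(c + (49 - 14*c)) = c*(49 - 13*c))
((2*(-9))*(7 + 0))*l(-3) = ((2*(-9))*(7 + 0))*(-3*(49 - 13*(-3))) = (-18*7)*(-3*(49 + 39)) = -(-378)*88 = -126*(-264) = 33264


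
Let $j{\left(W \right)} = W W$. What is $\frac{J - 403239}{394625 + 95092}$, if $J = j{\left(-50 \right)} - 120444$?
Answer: $- \frac{521183}{489717} \approx -1.0643$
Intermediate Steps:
$j{\left(W \right)} = W^{2}$
$J = -117944$ ($J = \left(-50\right)^{2} - 120444 = 2500 - 120444 = -117944$)
$\frac{J - 403239}{394625 + 95092} = \frac{-117944 - 403239}{394625 + 95092} = - \frac{521183}{489717}$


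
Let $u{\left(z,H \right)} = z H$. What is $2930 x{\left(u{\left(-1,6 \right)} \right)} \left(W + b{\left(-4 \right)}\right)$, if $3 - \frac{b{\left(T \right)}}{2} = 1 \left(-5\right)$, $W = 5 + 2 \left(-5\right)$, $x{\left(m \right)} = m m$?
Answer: $1160280$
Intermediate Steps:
$u{\left(z,H \right)} = H z$
$x{\left(m \right)} = m^{2}$
$W = -5$ ($W = 5 - 10 = -5$)
$b{\left(T \right)} = 16$ ($b{\left(T \right)} = 6 - 2 \cdot 1 \left(-5\right) = 6 - -10 = 6 + 10 = 16$)
$2930 x{\left(u{\left(-1,6 \right)} \right)} \left(W + b{\left(-4 \right)}\right) = 2930 \left(6 \left(-1\right)\right)^{2} \left(-5 + 16\right) = 2930 \left(-6\right)^{2} \cdot 11 = 2930 \cdot 36 \cdot 11 = 2930 \cdot 396 = 1160280$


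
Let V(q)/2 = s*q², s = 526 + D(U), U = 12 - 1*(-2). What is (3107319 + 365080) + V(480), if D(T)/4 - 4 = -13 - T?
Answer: 203459599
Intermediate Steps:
U = 14 (U = 12 + 2 = 14)
D(T) = -36 - 4*T (D(T) = 16 + 4*(-13 - T) = 16 + (-52 - 4*T) = -36 - 4*T)
s = 434 (s = 526 + (-36 - 4*14) = 526 + (-36 - 56) = 526 - 92 = 434)
V(q) = 868*q² (V(q) = 2*(434*q²) = 868*q²)
(3107319 + 365080) + V(480) = (3107319 + 365080) + 868*480² = 3472399 + 868*230400 = 3472399 + 199987200 = 203459599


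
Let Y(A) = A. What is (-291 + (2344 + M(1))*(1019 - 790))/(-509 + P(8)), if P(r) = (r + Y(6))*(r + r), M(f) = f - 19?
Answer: -532363/285 ≈ -1867.9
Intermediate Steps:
M(f) = -19 + f
P(r) = 2*r*(6 + r) (P(r) = (r + 6)*(r + r) = (6 + r)*(2*r) = 2*r*(6 + r))
(-291 + (2344 + M(1))*(1019 - 790))/(-509 + P(8)) = (-291 + (2344 + (-19 + 1))*(1019 - 790))/(-509 + 2*8*(6 + 8)) = (-291 + (2344 - 18)*229)/(-509 + 2*8*14) = (-291 + 2326*229)/(-509 + 224) = (-291 + 532654)/(-285) = 532363*(-1/285) = -532363/285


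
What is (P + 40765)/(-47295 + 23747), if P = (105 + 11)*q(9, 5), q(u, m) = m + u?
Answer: -42389/23548 ≈ -1.8001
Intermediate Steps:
P = 1624 (P = (105 + 11)*(5 + 9) = 116*14 = 1624)
(P + 40765)/(-47295 + 23747) = (1624 + 40765)/(-47295 + 23747) = 42389/(-23548) = 42389*(-1/23548) = -42389/23548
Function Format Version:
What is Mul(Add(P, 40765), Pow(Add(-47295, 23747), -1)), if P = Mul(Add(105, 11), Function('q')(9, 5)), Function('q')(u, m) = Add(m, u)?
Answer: Rational(-42389, 23548) ≈ -1.8001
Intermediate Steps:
P = 1624 (P = Mul(Add(105, 11), Add(5, 9)) = Mul(116, 14) = 1624)
Mul(Add(P, 40765), Pow(Add(-47295, 23747), -1)) = Mul(Add(1624, 40765), Pow(Add(-47295, 23747), -1)) = Mul(42389, Pow(-23548, -1)) = Mul(42389, Rational(-1, 23548)) = Rational(-42389, 23548)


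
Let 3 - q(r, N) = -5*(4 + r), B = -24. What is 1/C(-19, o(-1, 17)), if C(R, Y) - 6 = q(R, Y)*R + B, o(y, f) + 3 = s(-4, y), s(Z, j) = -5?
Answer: 1/1350 ≈ 0.00074074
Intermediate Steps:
q(r, N) = 23 + 5*r (q(r, N) = 3 - (-5)*(4 + r) = 3 - (-20 - 5*r) = 3 + (20 + 5*r) = 23 + 5*r)
o(y, f) = -8 (o(y, f) = -3 - 5 = -8)
C(R, Y) = -18 + R*(23 + 5*R) (C(R, Y) = 6 + ((23 + 5*R)*R - 24) = 6 + (R*(23 + 5*R) - 24) = 6 + (-24 + R*(23 + 5*R)) = -18 + R*(23 + 5*R))
1/C(-19, o(-1, 17)) = 1/(-18 - 19*(23 + 5*(-19))) = 1/(-18 - 19*(23 - 95)) = 1/(-18 - 19*(-72)) = 1/(-18 + 1368) = 1/1350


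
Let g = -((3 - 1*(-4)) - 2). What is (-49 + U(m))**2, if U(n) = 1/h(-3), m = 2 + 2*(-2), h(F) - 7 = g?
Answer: 9409/4 ≈ 2352.3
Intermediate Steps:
g = -5 (g = -((3 + 4) - 2) = -(7 - 2) = -1*5 = -5)
h(F) = 2 (h(F) = 7 - 5 = 2)
m = -2 (m = 2 - 4 = -2)
U(n) = 1/2
(-49 + U(m))**2 = (-49 + 1/2)**2 = (-97/2)**2 = 9409/4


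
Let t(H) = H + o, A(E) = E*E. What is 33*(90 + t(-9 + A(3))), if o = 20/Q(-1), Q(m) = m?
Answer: 2310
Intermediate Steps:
A(E) = E²
o = -20 (o = 20/(-1) = 20*(-1) = -20)
t(H) = -20 + H (t(H) = H - 20 = -20 + H)
33*(90 + t(-9 + A(3))) = 33*(90 + (-20 + (-9 + 3²))) = 33*(90 + (-20 + (-9 + 9))) = 33*(90 + (-20 + 0)) = 33*(90 - 20) = 33*70 = 2310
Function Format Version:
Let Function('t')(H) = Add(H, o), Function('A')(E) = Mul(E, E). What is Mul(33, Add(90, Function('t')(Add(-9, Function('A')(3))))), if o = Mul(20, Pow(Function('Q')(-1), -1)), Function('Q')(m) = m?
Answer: 2310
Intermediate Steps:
Function('A')(E) = Pow(E, 2)
o = -20 (o = Mul(20, Pow(-1, -1)) = Mul(20, -1) = -20)
Function('t')(H) = Add(-20, H) (Function('t')(H) = Add(H, -20) = Add(-20, H))
Mul(33, Add(90, Function('t')(Add(-9, Function('A')(3))))) = Mul(33, Add(90, Add(-20, Add(-9, Pow(3, 2))))) = Mul(33, Add(90, Add(-20, Add(-9, 9)))) = Mul(33, Add(90, Add(-20, 0))) = Mul(33, Add(90, -20)) = Mul(33, 70) = 2310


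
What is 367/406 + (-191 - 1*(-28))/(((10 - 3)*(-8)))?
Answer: 885/232 ≈ 3.8147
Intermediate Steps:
367/406 + (-191 - 1*(-28))/(((10 - 3)*(-8))) = 367*(1/406) + (-191 + 28)/((7*(-8))) = 367/406 - 163/(-56) = 367/406 - 163*(-1/56) = 367/406 + 163/56 = 885/232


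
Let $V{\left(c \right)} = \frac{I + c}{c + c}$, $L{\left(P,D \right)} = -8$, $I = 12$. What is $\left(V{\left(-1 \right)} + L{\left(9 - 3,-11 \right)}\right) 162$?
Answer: $-2187$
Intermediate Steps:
$V{\left(c \right)} = \frac{12 + c}{2 c}$ ($V{\left(c \right)} = \frac{12 + c}{c + c} = \frac{12 + c}{2 c}$)
$\left(V{\left(-1 \right)} + L{\left(9 - 3,-11 \right)}\right) 162 = \left(\frac{12 - 1}{2 \left(-1\right)} - 8\right) 162 = \left(\frac{1}{2} \left(-1\right) 11 - 8\right) 162 = \left(- \frac{11}{2} - 8\right) 162 = \left(- \frac{27}{2}\right) 162 = -2187$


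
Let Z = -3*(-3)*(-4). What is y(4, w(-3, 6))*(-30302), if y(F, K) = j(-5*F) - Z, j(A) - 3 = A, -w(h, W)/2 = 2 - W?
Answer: -575738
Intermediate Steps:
w(h, W) = -4 + 2*W (w(h, W) = -2*(2 - W) = -4 + 2*W)
Z = -36 (Z = 9*(-4) = -36)
j(A) = 3 + A
y(F, K) = 39 - 5*F (y(F, K) = (3 - 5*F) - 1*(-36) = (3 - 5*F) + 36 = 39 - 5*F)
y(4, w(-3, 6))*(-30302) = (39 - 5*4)*(-30302) = (39 - 20)*(-30302) = 19*(-30302) = -575738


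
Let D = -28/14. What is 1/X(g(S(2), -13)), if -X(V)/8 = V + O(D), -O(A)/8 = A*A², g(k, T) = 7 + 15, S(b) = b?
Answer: -1/688 ≈ -0.0014535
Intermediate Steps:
D = -2 (D = -28*1/14 = -2)
g(k, T) = 22
O(A) = -8*A³ (O(A) = -8*A*A² = -8*A³)
X(V) = -512 - 8*V (X(V) = -8*(V - 8*(-2)³) = -8*(V - 8*(-8)) = -8*(V + 64) = -8*(64 + V) = -512 - 8*V)
1/X(g(S(2), -13)) = 1/(-512 - 8*22) = 1/(-512 - 176) = 1/(-688) = -1/688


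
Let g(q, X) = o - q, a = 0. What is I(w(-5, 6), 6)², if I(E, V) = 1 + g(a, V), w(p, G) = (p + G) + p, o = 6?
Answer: 49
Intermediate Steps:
w(p, G) = G + 2*p (w(p, G) = (G + p) + p = G + 2*p)
g(q, X) = 6 - q
I(E, V) = 7 (I(E, V) = 1 + (6 - 1*0) = 1 + (6 + 0) = 1 + 6 = 7)
I(w(-5, 6), 6)² = 7² = 49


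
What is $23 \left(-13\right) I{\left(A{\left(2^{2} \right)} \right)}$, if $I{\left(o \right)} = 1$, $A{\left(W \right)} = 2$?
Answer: $-299$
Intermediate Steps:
$23 \left(-13\right) I{\left(A{\left(2^{2} \right)} \right)} = 23 \left(-13\right) 1 = \left(-299\right) 1 = -299$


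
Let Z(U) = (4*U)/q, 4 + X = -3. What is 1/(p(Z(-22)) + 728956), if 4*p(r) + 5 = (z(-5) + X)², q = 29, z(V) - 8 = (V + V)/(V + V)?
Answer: 4/2915823 ≈ 1.3718e-6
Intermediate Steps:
z(V) = 9 (z(V) = 8 + (V + V)/(V + V) = 8 + (2*V)/((2*V)) = 8 + (2*V)*(1/(2*V)) = 8 + 1 = 9)
X = -7 (X = -4 - 3 = -7)
Z(U) = 4*U/29 (Z(U) = (4*U)/29 = (4*U)*(1/29) = 4*U/29)
p(r) = -¼ (p(r) = -5/4 + (9 - 7)²/4 = -5/4 + (¼)*2² = -5/4 + (¼)*4 = -5/4 + 1 = -¼)
1/(p(Z(-22)) + 728956) = 1/(-¼ + 728956) = 1/(2915823/4) = 4/2915823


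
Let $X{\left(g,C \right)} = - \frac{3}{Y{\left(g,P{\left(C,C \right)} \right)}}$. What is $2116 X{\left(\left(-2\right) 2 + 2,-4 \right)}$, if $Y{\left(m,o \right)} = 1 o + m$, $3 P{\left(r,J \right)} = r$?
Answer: $\frac{9522}{5} \approx 1904.4$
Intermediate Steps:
$P{\left(r,J \right)} = \frac{r}{3}$
$Y{\left(m,o \right)} = m + o$ ($Y{\left(m,o \right)} = o + m = m + o$)
$X{\left(g,C \right)} = - \frac{3}{g + \frac{C}{3}}$
$2116 X{\left(\left(-2\right) 2 + 2,-4 \right)} = 2116 \left(- \frac{9}{-4 + 3 \left(\left(-2\right) 2 + 2\right)}\right) = 2116 \left(- \frac{9}{-4 + 3 \left(-4 + 2\right)}\right) = 2116 \left(- \frac{9}{-4 + 3 \left(-2\right)}\right) = 2116 \left(- \frac{9}{-4 - 6}\right) = 2116 \left(- \frac{9}{-10}\right) = 2116 \left(\left(-9\right) \left(- \frac{1}{10}\right)\right) = 2116 \cdot \frac{9}{10} = \frac{9522}{5}$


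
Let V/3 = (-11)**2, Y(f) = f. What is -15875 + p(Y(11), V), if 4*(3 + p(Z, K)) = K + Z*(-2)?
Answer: -63171/4 ≈ -15793.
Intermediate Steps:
V = 363 (V = 3*(-11)**2 = 3*121 = 363)
p(Z, K) = -3 - Z/2 + K/4 (p(Z, K) = -3 + (K + Z*(-2))/4 = -3 + (K - 2*Z)/4 = -3 + (-Z/2 + K/4) = -3 - Z/2 + K/4)
-15875 + p(Y(11), V) = -15875 + (-3 - 1/2*11 + (1/4)*363) = -15875 + (-3 - 11/2 + 363/4) = -15875 + 329/4 = -63171/4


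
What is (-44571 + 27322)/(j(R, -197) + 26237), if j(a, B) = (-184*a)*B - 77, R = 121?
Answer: -17249/4412168 ≈ -0.0039094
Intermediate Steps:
j(a, B) = -77 - 184*B*a (j(a, B) = -184*B*a - 77 = -77 - 184*B*a)
(-44571 + 27322)/(j(R, -197) + 26237) = (-44571 + 27322)/((-77 - 184*(-197)*121) + 26237) = -17249/((-77 + 4386008) + 26237) = -17249/(4385931 + 26237) = -17249/4412168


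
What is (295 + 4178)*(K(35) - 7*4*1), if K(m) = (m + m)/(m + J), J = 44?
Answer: -9581166/79 ≈ -1.2128e+5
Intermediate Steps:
K(m) = 2*m/(44 + m) (K(m) = (m + m)/(m + 44) = (2*m)/(44 + m) = 2*m/(44 + m))
(295 + 4178)*(K(35) - 7*4*1) = (295 + 4178)*(2*35/(44 + 35) - 7*4*1) = 4473*(2*35/79 - 28*1) = 4473*(2*35*(1/79) - 28) = 4473*(70/79 - 28) = 4473*(-2142/79) = -9581166/79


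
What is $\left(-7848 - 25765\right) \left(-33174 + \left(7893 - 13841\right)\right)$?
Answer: $1315007786$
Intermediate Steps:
$\left(-7848 - 25765\right) \left(-33174 + \left(7893 - 13841\right)\right) = - 33613 \left(-33174 - 5948\right) = \left(-33613\right) \left(-39122\right) = 1315007786$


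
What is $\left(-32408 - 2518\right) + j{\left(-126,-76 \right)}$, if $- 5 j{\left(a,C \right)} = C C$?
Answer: $- \frac{180406}{5} \approx -36081.0$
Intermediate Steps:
$j{\left(a,C \right)} = - \frac{C^{2}}{5}$ ($j{\left(a,C \right)} = - \frac{C C}{5} = - \frac{C^{2}}{5}$)
$\left(-32408 - 2518\right) + j{\left(-126,-76 \right)} = \left(-32408 - 2518\right) - \frac{\left(-76\right)^{2}}{5} = -34926 - \frac{5776}{5} = - \frac{180406}{5}$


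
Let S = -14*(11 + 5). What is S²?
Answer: 50176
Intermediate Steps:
S = -224 (S = -14*16 = -224)
S² = (-224)² = 50176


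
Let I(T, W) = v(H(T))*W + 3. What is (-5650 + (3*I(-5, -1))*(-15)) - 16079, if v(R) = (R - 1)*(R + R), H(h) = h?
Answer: -19164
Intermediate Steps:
v(R) = 2*R*(-1 + R) (v(R) = (-1 + R)*(2*R) = 2*R*(-1 + R))
I(T, W) = 3 + 2*T*W*(-1 + T) (I(T, W) = (2*T*(-1 + T))*W + 3 = 2*T*W*(-1 + T) + 3 = 3 + 2*T*W*(-1 + T))
(-5650 + (3*I(-5, -1))*(-15)) - 16079 = (-5650 + (3*(3 + 2*(-5)*(-1)*(-1 - 5)))*(-15)) - 16079 = (-5650 + (3*(3 + 2*(-5)*(-1)*(-6)))*(-15)) - 16079 = (-5650 + (3*(3 - 60))*(-15)) - 16079 = (-5650 + (3*(-57))*(-15)) - 16079 = (-5650 - 171*(-15)) - 16079 = (-5650 + 2565) - 16079 = -3085 - 16079 = -19164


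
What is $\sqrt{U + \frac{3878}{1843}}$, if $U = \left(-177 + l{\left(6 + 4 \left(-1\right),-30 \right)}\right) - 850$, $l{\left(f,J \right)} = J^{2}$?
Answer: $\frac{i \sqrt{424227269}}{1843} \approx 11.176 i$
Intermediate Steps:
$U = -127$ ($U = \left(-177 + \left(-30\right)^{2}\right) - 850 = \left(-177 + 900\right) - 850 = 723 - 850 = -127$)
$\sqrt{U + \frac{3878}{1843}} = \sqrt{-127 + \frac{3878}{1843}} = \sqrt{- \frac{230183}{1843}} = \frac{i \sqrt{424227269}}{1843}$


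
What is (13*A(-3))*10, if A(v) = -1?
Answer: -130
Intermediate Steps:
(13*A(-3))*10 = (13*(-1))*10 = -13*10 = -130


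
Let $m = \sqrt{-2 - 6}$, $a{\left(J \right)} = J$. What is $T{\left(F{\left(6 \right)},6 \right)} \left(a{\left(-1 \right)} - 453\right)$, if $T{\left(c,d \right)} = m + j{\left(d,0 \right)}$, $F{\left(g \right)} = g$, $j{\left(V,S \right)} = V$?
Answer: $-2724 - 908 i \sqrt{2} \approx -2724.0 - 1284.1 i$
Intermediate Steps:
$m = 2 i \sqrt{2}$ ($m = \sqrt{-2 - 6} = \sqrt{-8} = 2 i \sqrt{2} \approx 2.8284 i$)
$T{\left(c,d \right)} = d + 2 i \sqrt{2}$ ($T{\left(c,d \right)} = 2 i \sqrt{2} + d = d + 2 i \sqrt{2}$)
$T{\left(F{\left(6 \right)},6 \right)} \left(a{\left(-1 \right)} - 453\right) = \left(6 + 2 i \sqrt{2}\right) \left(-1 - 453\right) = \left(6 + 2 i \sqrt{2}\right) \left(-454\right) = -2724 - 908 i \sqrt{2}$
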